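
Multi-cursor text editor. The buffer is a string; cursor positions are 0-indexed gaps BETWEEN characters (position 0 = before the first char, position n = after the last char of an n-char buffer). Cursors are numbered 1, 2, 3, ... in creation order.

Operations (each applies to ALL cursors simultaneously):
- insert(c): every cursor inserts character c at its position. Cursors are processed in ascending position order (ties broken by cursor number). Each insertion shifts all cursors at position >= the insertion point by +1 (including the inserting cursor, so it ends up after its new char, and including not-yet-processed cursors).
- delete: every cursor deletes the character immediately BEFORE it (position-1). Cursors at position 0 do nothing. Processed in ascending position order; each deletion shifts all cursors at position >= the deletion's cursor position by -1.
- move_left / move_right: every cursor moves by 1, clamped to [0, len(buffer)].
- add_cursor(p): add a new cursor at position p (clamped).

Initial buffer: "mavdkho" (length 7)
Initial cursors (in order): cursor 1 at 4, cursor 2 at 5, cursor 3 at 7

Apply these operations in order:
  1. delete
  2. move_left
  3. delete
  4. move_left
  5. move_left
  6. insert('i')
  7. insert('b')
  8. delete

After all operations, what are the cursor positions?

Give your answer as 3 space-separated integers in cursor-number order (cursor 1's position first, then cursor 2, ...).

Answer: 3 3 3

Derivation:
After op 1 (delete): buffer="mavh" (len 4), cursors c1@3 c2@3 c3@4, authorship ....
After op 2 (move_left): buffer="mavh" (len 4), cursors c1@2 c2@2 c3@3, authorship ....
After op 3 (delete): buffer="h" (len 1), cursors c1@0 c2@0 c3@0, authorship .
After op 4 (move_left): buffer="h" (len 1), cursors c1@0 c2@0 c3@0, authorship .
After op 5 (move_left): buffer="h" (len 1), cursors c1@0 c2@0 c3@0, authorship .
After op 6 (insert('i')): buffer="iiih" (len 4), cursors c1@3 c2@3 c3@3, authorship 123.
After op 7 (insert('b')): buffer="iiibbbh" (len 7), cursors c1@6 c2@6 c3@6, authorship 123123.
After op 8 (delete): buffer="iiih" (len 4), cursors c1@3 c2@3 c3@3, authorship 123.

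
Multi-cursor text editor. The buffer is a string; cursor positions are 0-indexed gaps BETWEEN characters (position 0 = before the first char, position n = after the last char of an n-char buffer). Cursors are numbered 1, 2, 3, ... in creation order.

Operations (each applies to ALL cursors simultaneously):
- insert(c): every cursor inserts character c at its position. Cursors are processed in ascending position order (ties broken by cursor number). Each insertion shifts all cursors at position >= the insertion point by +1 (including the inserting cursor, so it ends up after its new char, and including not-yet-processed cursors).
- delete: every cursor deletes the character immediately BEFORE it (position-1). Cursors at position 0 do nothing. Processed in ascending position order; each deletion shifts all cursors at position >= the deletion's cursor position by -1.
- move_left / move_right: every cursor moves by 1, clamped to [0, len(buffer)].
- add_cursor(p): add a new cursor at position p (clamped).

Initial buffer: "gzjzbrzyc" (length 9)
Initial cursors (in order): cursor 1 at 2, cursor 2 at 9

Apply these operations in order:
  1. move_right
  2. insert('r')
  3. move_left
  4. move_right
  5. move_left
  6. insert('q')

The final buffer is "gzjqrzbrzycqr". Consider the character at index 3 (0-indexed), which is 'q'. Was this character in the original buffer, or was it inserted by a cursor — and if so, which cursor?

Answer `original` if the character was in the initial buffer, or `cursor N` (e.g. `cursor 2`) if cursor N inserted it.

Answer: cursor 1

Derivation:
After op 1 (move_right): buffer="gzjzbrzyc" (len 9), cursors c1@3 c2@9, authorship .........
After op 2 (insert('r')): buffer="gzjrzbrzycr" (len 11), cursors c1@4 c2@11, authorship ...1......2
After op 3 (move_left): buffer="gzjrzbrzycr" (len 11), cursors c1@3 c2@10, authorship ...1......2
After op 4 (move_right): buffer="gzjrzbrzycr" (len 11), cursors c1@4 c2@11, authorship ...1......2
After op 5 (move_left): buffer="gzjrzbrzycr" (len 11), cursors c1@3 c2@10, authorship ...1......2
After op 6 (insert('q')): buffer="gzjqrzbrzycqr" (len 13), cursors c1@4 c2@12, authorship ...11......22
Authorship (.=original, N=cursor N): . . . 1 1 . . . . . . 2 2
Index 3: author = 1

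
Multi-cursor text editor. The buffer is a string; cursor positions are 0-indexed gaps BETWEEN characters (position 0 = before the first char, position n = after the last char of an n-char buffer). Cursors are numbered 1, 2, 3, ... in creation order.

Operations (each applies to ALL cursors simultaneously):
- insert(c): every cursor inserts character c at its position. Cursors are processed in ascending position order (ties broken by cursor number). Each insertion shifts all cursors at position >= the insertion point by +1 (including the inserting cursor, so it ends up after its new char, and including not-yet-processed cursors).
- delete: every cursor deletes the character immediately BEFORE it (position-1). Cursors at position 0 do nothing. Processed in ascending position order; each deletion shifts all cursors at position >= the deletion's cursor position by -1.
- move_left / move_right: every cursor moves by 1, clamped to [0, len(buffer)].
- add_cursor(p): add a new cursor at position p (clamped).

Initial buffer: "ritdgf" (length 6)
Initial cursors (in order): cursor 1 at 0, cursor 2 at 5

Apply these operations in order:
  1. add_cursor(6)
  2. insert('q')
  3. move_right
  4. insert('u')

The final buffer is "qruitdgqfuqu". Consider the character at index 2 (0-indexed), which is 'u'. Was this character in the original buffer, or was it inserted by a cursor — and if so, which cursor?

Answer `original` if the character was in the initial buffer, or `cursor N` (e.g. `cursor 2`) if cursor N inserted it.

After op 1 (add_cursor(6)): buffer="ritdgf" (len 6), cursors c1@0 c2@5 c3@6, authorship ......
After op 2 (insert('q')): buffer="qritdgqfq" (len 9), cursors c1@1 c2@7 c3@9, authorship 1.....2.3
After op 3 (move_right): buffer="qritdgqfq" (len 9), cursors c1@2 c2@8 c3@9, authorship 1.....2.3
After op 4 (insert('u')): buffer="qruitdgqfuqu" (len 12), cursors c1@3 c2@10 c3@12, authorship 1.1....2.233
Authorship (.=original, N=cursor N): 1 . 1 . . . . 2 . 2 3 3
Index 2: author = 1

Answer: cursor 1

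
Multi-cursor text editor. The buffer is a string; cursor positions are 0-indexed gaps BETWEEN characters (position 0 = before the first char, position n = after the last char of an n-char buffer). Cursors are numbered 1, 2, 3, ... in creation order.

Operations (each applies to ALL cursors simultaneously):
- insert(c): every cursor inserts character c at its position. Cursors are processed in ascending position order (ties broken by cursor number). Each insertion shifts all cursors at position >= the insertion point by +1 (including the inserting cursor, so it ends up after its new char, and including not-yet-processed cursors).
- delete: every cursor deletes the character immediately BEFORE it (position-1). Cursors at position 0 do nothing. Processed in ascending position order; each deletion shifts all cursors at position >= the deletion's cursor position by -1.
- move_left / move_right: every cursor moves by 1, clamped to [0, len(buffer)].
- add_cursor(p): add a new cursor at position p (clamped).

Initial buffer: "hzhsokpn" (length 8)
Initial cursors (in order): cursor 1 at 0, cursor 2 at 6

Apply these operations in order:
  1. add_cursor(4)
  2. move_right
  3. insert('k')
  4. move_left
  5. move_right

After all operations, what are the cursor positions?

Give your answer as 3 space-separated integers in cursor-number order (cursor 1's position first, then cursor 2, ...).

After op 1 (add_cursor(4)): buffer="hzhsokpn" (len 8), cursors c1@0 c3@4 c2@6, authorship ........
After op 2 (move_right): buffer="hzhsokpn" (len 8), cursors c1@1 c3@5 c2@7, authorship ........
After op 3 (insert('k')): buffer="hkzhsokkpkn" (len 11), cursors c1@2 c3@7 c2@10, authorship .1....3..2.
After op 4 (move_left): buffer="hkzhsokkpkn" (len 11), cursors c1@1 c3@6 c2@9, authorship .1....3..2.
After op 5 (move_right): buffer="hkzhsokkpkn" (len 11), cursors c1@2 c3@7 c2@10, authorship .1....3..2.

Answer: 2 10 7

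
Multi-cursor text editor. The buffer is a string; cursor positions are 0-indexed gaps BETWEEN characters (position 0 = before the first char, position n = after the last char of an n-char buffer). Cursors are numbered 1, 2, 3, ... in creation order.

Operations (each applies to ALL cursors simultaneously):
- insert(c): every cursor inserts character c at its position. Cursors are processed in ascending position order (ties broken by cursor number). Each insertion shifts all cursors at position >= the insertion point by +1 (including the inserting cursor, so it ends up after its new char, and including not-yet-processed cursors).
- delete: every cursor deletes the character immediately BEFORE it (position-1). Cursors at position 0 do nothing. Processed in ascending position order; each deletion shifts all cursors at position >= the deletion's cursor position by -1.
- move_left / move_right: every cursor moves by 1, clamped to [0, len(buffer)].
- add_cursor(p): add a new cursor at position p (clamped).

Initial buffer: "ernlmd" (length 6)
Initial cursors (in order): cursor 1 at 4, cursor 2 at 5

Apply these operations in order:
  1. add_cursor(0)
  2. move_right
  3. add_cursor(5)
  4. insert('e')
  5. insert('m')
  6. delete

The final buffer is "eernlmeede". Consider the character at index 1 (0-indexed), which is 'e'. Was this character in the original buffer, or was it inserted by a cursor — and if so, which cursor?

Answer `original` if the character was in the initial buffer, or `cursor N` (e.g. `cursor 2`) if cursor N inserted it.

After op 1 (add_cursor(0)): buffer="ernlmd" (len 6), cursors c3@0 c1@4 c2@5, authorship ......
After op 2 (move_right): buffer="ernlmd" (len 6), cursors c3@1 c1@5 c2@6, authorship ......
After op 3 (add_cursor(5)): buffer="ernlmd" (len 6), cursors c3@1 c1@5 c4@5 c2@6, authorship ......
After op 4 (insert('e')): buffer="eernlmeede" (len 10), cursors c3@2 c1@8 c4@8 c2@10, authorship .3....14.2
After op 5 (insert('m')): buffer="eemrnlmeemmdem" (len 14), cursors c3@3 c1@11 c4@11 c2@14, authorship .33....1414.22
After op 6 (delete): buffer="eernlmeede" (len 10), cursors c3@2 c1@8 c4@8 c2@10, authorship .3....14.2
Authorship (.=original, N=cursor N): . 3 . . . . 1 4 . 2
Index 1: author = 3

Answer: cursor 3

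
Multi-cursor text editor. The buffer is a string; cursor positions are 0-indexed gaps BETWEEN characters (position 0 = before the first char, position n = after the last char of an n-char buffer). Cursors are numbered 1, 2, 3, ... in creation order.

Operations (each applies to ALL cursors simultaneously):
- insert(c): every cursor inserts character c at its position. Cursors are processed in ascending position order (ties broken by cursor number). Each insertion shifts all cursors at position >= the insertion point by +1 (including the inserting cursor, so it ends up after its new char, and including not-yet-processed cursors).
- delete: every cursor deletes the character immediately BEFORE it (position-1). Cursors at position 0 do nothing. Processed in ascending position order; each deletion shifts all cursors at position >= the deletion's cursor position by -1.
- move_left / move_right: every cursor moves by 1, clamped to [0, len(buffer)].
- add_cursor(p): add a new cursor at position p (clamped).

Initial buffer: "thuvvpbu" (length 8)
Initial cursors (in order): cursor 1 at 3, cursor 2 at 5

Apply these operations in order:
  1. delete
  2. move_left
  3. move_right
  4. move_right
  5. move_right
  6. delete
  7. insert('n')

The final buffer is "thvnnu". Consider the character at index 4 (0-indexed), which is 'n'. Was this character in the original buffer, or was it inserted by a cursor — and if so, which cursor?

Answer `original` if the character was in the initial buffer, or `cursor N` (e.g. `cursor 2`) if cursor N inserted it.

After op 1 (delete): buffer="thvpbu" (len 6), cursors c1@2 c2@3, authorship ......
After op 2 (move_left): buffer="thvpbu" (len 6), cursors c1@1 c2@2, authorship ......
After op 3 (move_right): buffer="thvpbu" (len 6), cursors c1@2 c2@3, authorship ......
After op 4 (move_right): buffer="thvpbu" (len 6), cursors c1@3 c2@4, authorship ......
After op 5 (move_right): buffer="thvpbu" (len 6), cursors c1@4 c2@5, authorship ......
After op 6 (delete): buffer="thvu" (len 4), cursors c1@3 c2@3, authorship ....
After op 7 (insert('n')): buffer="thvnnu" (len 6), cursors c1@5 c2@5, authorship ...12.
Authorship (.=original, N=cursor N): . . . 1 2 .
Index 4: author = 2

Answer: cursor 2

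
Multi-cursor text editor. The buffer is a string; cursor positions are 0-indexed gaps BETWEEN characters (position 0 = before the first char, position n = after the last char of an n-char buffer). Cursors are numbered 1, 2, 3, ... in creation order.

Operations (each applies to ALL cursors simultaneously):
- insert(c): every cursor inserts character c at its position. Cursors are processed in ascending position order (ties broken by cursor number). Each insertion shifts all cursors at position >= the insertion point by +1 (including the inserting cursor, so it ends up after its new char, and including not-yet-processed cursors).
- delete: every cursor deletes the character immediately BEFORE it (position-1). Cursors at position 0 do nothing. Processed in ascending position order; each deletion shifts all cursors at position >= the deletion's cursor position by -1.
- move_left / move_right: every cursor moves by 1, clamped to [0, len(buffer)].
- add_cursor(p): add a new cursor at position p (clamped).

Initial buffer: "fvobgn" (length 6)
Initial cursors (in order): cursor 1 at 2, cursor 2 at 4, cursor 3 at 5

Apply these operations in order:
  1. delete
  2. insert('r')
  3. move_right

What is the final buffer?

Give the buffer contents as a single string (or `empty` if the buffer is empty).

After op 1 (delete): buffer="fon" (len 3), cursors c1@1 c2@2 c3@2, authorship ...
After op 2 (insert('r')): buffer="frorrn" (len 6), cursors c1@2 c2@5 c3@5, authorship .1.23.
After op 3 (move_right): buffer="frorrn" (len 6), cursors c1@3 c2@6 c3@6, authorship .1.23.

Answer: frorrn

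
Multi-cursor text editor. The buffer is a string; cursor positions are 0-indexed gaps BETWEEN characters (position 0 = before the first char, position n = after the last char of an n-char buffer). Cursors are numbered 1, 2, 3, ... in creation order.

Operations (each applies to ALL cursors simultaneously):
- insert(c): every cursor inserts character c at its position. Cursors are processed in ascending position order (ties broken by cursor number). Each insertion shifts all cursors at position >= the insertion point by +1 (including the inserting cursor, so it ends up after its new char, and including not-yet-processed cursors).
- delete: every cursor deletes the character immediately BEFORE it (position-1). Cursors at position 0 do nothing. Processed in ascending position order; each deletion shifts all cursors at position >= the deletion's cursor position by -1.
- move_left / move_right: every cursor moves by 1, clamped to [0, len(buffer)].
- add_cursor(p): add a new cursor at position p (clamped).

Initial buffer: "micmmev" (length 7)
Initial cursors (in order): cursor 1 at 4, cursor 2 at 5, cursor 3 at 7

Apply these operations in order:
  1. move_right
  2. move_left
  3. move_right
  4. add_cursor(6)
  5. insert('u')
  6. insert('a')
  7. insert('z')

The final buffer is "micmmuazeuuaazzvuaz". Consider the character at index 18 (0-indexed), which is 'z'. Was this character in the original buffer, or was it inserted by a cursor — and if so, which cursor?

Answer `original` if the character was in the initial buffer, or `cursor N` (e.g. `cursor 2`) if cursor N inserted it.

After op 1 (move_right): buffer="micmmev" (len 7), cursors c1@5 c2@6 c3@7, authorship .......
After op 2 (move_left): buffer="micmmev" (len 7), cursors c1@4 c2@5 c3@6, authorship .......
After op 3 (move_right): buffer="micmmev" (len 7), cursors c1@5 c2@6 c3@7, authorship .......
After op 4 (add_cursor(6)): buffer="micmmev" (len 7), cursors c1@5 c2@6 c4@6 c3@7, authorship .......
After op 5 (insert('u')): buffer="micmmueuuvu" (len 11), cursors c1@6 c2@9 c4@9 c3@11, authorship .....1.24.3
After op 6 (insert('a')): buffer="micmmuaeuuaavua" (len 15), cursors c1@7 c2@12 c4@12 c3@15, authorship .....11.2424.33
After op 7 (insert('z')): buffer="micmmuazeuuaazzvuaz" (len 19), cursors c1@8 c2@15 c4@15 c3@19, authorship .....111.242424.333
Authorship (.=original, N=cursor N): . . . . . 1 1 1 . 2 4 2 4 2 4 . 3 3 3
Index 18: author = 3

Answer: cursor 3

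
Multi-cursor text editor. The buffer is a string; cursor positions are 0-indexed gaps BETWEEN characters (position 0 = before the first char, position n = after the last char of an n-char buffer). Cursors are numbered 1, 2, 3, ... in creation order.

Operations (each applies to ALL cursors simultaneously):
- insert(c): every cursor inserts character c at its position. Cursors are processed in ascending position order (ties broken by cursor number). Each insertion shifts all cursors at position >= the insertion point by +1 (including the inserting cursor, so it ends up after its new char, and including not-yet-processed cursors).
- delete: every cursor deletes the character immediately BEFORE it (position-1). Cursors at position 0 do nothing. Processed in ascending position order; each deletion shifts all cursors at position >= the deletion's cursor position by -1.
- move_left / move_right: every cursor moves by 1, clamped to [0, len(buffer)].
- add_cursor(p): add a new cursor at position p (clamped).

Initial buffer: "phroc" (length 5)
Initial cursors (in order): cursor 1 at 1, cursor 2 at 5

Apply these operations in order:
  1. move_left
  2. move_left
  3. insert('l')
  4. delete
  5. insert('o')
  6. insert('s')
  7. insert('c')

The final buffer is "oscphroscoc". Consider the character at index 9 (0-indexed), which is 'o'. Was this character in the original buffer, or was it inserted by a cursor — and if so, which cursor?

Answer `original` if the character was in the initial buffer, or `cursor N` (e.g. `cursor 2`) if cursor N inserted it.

Answer: original

Derivation:
After op 1 (move_left): buffer="phroc" (len 5), cursors c1@0 c2@4, authorship .....
After op 2 (move_left): buffer="phroc" (len 5), cursors c1@0 c2@3, authorship .....
After op 3 (insert('l')): buffer="lphrloc" (len 7), cursors c1@1 c2@5, authorship 1...2..
After op 4 (delete): buffer="phroc" (len 5), cursors c1@0 c2@3, authorship .....
After op 5 (insert('o')): buffer="ophrooc" (len 7), cursors c1@1 c2@5, authorship 1...2..
After op 6 (insert('s')): buffer="osphrosoc" (len 9), cursors c1@2 c2@7, authorship 11...22..
After op 7 (insert('c')): buffer="oscphroscoc" (len 11), cursors c1@3 c2@9, authorship 111...222..
Authorship (.=original, N=cursor N): 1 1 1 . . . 2 2 2 . .
Index 9: author = original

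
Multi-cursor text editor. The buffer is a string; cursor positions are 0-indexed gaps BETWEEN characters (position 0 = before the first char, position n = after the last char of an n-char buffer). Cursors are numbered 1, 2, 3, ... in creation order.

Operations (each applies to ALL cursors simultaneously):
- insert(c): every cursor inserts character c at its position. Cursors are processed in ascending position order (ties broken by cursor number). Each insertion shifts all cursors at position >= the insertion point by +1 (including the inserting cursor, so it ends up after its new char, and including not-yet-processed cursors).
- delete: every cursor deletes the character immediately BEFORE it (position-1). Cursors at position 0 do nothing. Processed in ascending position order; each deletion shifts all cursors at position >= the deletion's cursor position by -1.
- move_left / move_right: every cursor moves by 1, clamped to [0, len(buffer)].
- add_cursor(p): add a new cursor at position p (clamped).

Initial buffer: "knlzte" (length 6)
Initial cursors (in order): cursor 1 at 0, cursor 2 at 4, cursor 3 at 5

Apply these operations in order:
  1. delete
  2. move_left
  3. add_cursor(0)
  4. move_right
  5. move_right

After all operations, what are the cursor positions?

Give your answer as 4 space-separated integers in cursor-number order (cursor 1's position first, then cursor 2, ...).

Answer: 2 4 4 2

Derivation:
After op 1 (delete): buffer="knle" (len 4), cursors c1@0 c2@3 c3@3, authorship ....
After op 2 (move_left): buffer="knle" (len 4), cursors c1@0 c2@2 c3@2, authorship ....
After op 3 (add_cursor(0)): buffer="knle" (len 4), cursors c1@0 c4@0 c2@2 c3@2, authorship ....
After op 4 (move_right): buffer="knle" (len 4), cursors c1@1 c4@1 c2@3 c3@3, authorship ....
After op 5 (move_right): buffer="knle" (len 4), cursors c1@2 c4@2 c2@4 c3@4, authorship ....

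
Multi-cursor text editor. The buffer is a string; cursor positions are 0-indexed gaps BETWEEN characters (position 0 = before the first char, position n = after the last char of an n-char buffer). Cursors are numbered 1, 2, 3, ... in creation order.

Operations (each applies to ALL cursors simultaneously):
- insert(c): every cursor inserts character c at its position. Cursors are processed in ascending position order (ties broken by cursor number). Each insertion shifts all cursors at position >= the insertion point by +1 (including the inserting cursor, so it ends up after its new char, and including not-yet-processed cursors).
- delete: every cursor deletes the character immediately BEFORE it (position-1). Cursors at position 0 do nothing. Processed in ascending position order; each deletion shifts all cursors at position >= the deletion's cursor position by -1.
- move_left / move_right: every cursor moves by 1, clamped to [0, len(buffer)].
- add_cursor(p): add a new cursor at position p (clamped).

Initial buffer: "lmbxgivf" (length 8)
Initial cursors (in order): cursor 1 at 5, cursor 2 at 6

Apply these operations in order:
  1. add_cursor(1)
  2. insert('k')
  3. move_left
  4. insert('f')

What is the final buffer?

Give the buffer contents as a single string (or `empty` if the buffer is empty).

After op 1 (add_cursor(1)): buffer="lmbxgivf" (len 8), cursors c3@1 c1@5 c2@6, authorship ........
After op 2 (insert('k')): buffer="lkmbxgkikvf" (len 11), cursors c3@2 c1@7 c2@9, authorship .3....1.2..
After op 3 (move_left): buffer="lkmbxgkikvf" (len 11), cursors c3@1 c1@6 c2@8, authorship .3....1.2..
After op 4 (insert('f')): buffer="lfkmbxgfkifkvf" (len 14), cursors c3@2 c1@8 c2@11, authorship .33....11.22..

Answer: lfkmbxgfkifkvf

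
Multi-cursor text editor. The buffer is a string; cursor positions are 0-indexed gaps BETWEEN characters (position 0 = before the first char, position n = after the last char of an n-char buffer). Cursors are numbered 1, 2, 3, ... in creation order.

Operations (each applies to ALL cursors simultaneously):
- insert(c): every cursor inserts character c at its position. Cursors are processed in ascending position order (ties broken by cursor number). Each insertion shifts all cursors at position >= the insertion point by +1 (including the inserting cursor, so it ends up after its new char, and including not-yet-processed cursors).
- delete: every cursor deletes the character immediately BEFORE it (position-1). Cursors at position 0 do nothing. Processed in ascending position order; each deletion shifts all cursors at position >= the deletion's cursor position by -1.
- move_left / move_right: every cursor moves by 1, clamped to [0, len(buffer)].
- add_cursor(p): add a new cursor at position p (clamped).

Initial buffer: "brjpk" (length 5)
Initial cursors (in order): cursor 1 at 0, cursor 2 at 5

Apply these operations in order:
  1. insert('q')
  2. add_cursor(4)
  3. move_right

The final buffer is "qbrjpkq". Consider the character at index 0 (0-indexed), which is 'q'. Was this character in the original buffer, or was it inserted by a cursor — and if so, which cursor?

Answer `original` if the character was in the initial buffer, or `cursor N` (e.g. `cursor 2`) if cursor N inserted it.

After op 1 (insert('q')): buffer="qbrjpkq" (len 7), cursors c1@1 c2@7, authorship 1.....2
After op 2 (add_cursor(4)): buffer="qbrjpkq" (len 7), cursors c1@1 c3@4 c2@7, authorship 1.....2
After op 3 (move_right): buffer="qbrjpkq" (len 7), cursors c1@2 c3@5 c2@7, authorship 1.....2
Authorship (.=original, N=cursor N): 1 . . . . . 2
Index 0: author = 1

Answer: cursor 1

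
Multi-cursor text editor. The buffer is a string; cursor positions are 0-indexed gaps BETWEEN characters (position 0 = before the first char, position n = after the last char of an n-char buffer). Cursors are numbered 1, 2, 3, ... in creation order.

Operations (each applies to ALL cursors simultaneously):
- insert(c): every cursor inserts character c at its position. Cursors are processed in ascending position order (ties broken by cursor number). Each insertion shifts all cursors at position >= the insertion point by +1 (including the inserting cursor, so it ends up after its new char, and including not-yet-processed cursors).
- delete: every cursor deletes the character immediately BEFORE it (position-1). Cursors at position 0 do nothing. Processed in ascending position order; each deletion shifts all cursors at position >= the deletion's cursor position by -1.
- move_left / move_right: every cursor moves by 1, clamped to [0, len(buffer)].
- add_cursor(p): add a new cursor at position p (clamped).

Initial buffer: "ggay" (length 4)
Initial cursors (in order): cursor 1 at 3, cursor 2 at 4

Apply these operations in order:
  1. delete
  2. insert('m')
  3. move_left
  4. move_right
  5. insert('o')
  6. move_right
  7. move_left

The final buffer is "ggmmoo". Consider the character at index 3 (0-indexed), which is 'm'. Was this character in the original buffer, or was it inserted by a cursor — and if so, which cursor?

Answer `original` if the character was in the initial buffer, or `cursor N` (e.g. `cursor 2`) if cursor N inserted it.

After op 1 (delete): buffer="gg" (len 2), cursors c1@2 c2@2, authorship ..
After op 2 (insert('m')): buffer="ggmm" (len 4), cursors c1@4 c2@4, authorship ..12
After op 3 (move_left): buffer="ggmm" (len 4), cursors c1@3 c2@3, authorship ..12
After op 4 (move_right): buffer="ggmm" (len 4), cursors c1@4 c2@4, authorship ..12
After op 5 (insert('o')): buffer="ggmmoo" (len 6), cursors c1@6 c2@6, authorship ..1212
After op 6 (move_right): buffer="ggmmoo" (len 6), cursors c1@6 c2@6, authorship ..1212
After op 7 (move_left): buffer="ggmmoo" (len 6), cursors c1@5 c2@5, authorship ..1212
Authorship (.=original, N=cursor N): . . 1 2 1 2
Index 3: author = 2

Answer: cursor 2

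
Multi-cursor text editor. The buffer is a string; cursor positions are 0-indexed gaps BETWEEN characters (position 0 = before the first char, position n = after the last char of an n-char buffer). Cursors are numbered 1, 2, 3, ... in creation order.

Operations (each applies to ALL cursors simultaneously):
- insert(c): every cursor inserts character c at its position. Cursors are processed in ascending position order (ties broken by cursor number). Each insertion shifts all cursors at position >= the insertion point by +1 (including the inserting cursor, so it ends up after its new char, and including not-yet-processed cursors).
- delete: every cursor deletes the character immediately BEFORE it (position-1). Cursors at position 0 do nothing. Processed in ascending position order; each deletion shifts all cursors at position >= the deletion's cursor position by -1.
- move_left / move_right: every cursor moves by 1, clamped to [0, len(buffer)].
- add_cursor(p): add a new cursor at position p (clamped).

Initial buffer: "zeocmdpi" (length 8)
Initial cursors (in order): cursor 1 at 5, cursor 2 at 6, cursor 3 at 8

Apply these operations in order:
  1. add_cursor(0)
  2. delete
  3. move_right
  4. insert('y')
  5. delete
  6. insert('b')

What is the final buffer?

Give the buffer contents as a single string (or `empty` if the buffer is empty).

After op 1 (add_cursor(0)): buffer="zeocmdpi" (len 8), cursors c4@0 c1@5 c2@6 c3@8, authorship ........
After op 2 (delete): buffer="zeocp" (len 5), cursors c4@0 c1@4 c2@4 c3@5, authorship .....
After op 3 (move_right): buffer="zeocp" (len 5), cursors c4@1 c1@5 c2@5 c3@5, authorship .....
After op 4 (insert('y')): buffer="zyeocpyyy" (len 9), cursors c4@2 c1@9 c2@9 c3@9, authorship .4....123
After op 5 (delete): buffer="zeocp" (len 5), cursors c4@1 c1@5 c2@5 c3@5, authorship .....
After op 6 (insert('b')): buffer="zbeocpbbb" (len 9), cursors c4@2 c1@9 c2@9 c3@9, authorship .4....123

Answer: zbeocpbbb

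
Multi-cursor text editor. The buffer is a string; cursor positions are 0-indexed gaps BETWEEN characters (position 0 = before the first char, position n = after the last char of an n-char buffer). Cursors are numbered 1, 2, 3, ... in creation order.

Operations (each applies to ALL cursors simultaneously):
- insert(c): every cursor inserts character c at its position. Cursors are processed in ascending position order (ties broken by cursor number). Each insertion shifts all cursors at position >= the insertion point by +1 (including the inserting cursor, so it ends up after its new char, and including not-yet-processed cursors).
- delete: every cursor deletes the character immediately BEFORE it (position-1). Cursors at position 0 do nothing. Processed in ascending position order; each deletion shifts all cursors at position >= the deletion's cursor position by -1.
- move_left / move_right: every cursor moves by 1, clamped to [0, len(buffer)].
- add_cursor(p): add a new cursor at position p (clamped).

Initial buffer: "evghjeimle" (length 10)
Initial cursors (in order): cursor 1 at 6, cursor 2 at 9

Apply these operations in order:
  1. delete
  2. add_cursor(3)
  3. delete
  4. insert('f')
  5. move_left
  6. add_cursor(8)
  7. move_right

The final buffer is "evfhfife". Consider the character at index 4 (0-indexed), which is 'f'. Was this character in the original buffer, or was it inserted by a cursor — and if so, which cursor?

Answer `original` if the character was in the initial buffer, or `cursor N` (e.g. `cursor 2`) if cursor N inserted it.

After op 1 (delete): buffer="evghjime" (len 8), cursors c1@5 c2@7, authorship ........
After op 2 (add_cursor(3)): buffer="evghjime" (len 8), cursors c3@3 c1@5 c2@7, authorship ........
After op 3 (delete): buffer="evhie" (len 5), cursors c3@2 c1@3 c2@4, authorship .....
After op 4 (insert('f')): buffer="evfhfife" (len 8), cursors c3@3 c1@5 c2@7, authorship ..3.1.2.
After op 5 (move_left): buffer="evfhfife" (len 8), cursors c3@2 c1@4 c2@6, authorship ..3.1.2.
After op 6 (add_cursor(8)): buffer="evfhfife" (len 8), cursors c3@2 c1@4 c2@6 c4@8, authorship ..3.1.2.
After op 7 (move_right): buffer="evfhfife" (len 8), cursors c3@3 c1@5 c2@7 c4@8, authorship ..3.1.2.
Authorship (.=original, N=cursor N): . . 3 . 1 . 2 .
Index 4: author = 1

Answer: cursor 1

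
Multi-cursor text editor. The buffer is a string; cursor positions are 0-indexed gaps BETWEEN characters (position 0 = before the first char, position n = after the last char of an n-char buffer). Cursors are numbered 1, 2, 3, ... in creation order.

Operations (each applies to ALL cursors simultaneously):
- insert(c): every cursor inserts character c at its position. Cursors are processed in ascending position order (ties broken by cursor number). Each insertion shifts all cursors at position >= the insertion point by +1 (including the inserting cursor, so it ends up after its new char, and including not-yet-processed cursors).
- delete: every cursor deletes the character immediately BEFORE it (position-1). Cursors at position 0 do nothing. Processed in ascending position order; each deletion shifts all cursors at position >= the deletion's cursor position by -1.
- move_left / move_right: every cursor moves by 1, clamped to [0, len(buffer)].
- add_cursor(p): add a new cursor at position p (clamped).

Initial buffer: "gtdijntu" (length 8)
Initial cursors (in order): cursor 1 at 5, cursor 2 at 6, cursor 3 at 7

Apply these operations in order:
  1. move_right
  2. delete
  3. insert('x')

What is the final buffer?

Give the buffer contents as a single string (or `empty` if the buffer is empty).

Answer: gtdijxxx

Derivation:
After op 1 (move_right): buffer="gtdijntu" (len 8), cursors c1@6 c2@7 c3@8, authorship ........
After op 2 (delete): buffer="gtdij" (len 5), cursors c1@5 c2@5 c3@5, authorship .....
After op 3 (insert('x')): buffer="gtdijxxx" (len 8), cursors c1@8 c2@8 c3@8, authorship .....123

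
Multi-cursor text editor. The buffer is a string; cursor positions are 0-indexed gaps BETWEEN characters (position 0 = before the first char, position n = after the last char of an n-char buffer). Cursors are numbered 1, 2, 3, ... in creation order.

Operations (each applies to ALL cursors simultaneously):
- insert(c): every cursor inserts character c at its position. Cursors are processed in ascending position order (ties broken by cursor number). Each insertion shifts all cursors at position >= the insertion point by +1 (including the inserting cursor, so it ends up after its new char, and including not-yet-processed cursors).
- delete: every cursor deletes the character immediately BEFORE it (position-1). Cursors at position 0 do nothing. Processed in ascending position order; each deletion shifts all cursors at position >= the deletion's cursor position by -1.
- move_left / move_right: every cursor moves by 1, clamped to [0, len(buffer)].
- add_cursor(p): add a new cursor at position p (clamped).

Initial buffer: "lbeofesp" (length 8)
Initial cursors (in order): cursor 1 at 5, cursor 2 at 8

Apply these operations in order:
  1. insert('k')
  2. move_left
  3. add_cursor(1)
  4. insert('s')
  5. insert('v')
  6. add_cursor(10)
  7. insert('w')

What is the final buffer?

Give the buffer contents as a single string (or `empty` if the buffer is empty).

After op 1 (insert('k')): buffer="lbeofkespk" (len 10), cursors c1@6 c2@10, authorship .....1...2
After op 2 (move_left): buffer="lbeofkespk" (len 10), cursors c1@5 c2@9, authorship .....1...2
After op 3 (add_cursor(1)): buffer="lbeofkespk" (len 10), cursors c3@1 c1@5 c2@9, authorship .....1...2
After op 4 (insert('s')): buffer="lsbeofskespsk" (len 13), cursors c3@2 c1@7 c2@12, authorship .3....11...22
After op 5 (insert('v')): buffer="lsvbeofsvkespsvk" (len 16), cursors c3@3 c1@9 c2@15, authorship .33....111...222
After op 6 (add_cursor(10)): buffer="lsvbeofsvkespsvk" (len 16), cursors c3@3 c1@9 c4@10 c2@15, authorship .33....111...222
After op 7 (insert('w')): buffer="lsvwbeofsvwkwespsvwk" (len 20), cursors c3@4 c1@11 c4@13 c2@19, authorship .333....11114...2222

Answer: lsvwbeofsvwkwespsvwk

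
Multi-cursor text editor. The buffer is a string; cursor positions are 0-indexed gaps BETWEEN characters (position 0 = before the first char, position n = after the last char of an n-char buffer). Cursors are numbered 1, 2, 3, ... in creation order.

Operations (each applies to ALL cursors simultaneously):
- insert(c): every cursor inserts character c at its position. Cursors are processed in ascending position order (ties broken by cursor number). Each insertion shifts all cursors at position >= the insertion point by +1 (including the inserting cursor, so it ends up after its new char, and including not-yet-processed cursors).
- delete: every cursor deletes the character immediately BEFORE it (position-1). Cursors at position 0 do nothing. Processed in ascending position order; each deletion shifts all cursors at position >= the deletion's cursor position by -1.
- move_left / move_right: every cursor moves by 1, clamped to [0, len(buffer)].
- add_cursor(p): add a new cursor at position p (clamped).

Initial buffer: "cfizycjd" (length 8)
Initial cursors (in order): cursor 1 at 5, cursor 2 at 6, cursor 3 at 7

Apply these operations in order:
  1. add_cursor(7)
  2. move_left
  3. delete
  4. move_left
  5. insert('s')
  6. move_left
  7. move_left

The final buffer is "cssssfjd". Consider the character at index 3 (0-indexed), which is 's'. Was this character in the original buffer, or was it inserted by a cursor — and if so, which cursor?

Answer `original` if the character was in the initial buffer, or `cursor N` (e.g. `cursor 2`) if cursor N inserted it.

Answer: cursor 3

Derivation:
After op 1 (add_cursor(7)): buffer="cfizycjd" (len 8), cursors c1@5 c2@6 c3@7 c4@7, authorship ........
After op 2 (move_left): buffer="cfizycjd" (len 8), cursors c1@4 c2@5 c3@6 c4@6, authorship ........
After op 3 (delete): buffer="cfjd" (len 4), cursors c1@2 c2@2 c3@2 c4@2, authorship ....
After op 4 (move_left): buffer="cfjd" (len 4), cursors c1@1 c2@1 c3@1 c4@1, authorship ....
After op 5 (insert('s')): buffer="cssssfjd" (len 8), cursors c1@5 c2@5 c3@5 c4@5, authorship .1234...
After op 6 (move_left): buffer="cssssfjd" (len 8), cursors c1@4 c2@4 c3@4 c4@4, authorship .1234...
After op 7 (move_left): buffer="cssssfjd" (len 8), cursors c1@3 c2@3 c3@3 c4@3, authorship .1234...
Authorship (.=original, N=cursor N): . 1 2 3 4 . . .
Index 3: author = 3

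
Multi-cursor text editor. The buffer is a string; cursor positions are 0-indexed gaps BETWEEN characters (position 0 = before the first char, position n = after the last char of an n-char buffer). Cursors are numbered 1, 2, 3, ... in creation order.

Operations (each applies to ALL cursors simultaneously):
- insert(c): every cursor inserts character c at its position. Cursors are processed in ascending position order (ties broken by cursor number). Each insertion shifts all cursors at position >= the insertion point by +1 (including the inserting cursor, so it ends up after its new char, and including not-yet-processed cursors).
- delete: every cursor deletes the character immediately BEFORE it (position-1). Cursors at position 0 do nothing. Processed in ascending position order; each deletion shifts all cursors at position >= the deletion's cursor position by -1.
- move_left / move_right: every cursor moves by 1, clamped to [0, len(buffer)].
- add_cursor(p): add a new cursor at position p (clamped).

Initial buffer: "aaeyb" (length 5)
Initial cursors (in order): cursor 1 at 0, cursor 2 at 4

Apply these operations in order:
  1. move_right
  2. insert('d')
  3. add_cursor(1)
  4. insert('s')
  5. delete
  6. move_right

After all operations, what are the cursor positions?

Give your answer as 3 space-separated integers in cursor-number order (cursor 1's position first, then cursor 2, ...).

After op 1 (move_right): buffer="aaeyb" (len 5), cursors c1@1 c2@5, authorship .....
After op 2 (insert('d')): buffer="adaeybd" (len 7), cursors c1@2 c2@7, authorship .1....2
After op 3 (add_cursor(1)): buffer="adaeybd" (len 7), cursors c3@1 c1@2 c2@7, authorship .1....2
After op 4 (insert('s')): buffer="asdsaeybds" (len 10), cursors c3@2 c1@4 c2@10, authorship .311....22
After op 5 (delete): buffer="adaeybd" (len 7), cursors c3@1 c1@2 c2@7, authorship .1....2
After op 6 (move_right): buffer="adaeybd" (len 7), cursors c3@2 c1@3 c2@7, authorship .1....2

Answer: 3 7 2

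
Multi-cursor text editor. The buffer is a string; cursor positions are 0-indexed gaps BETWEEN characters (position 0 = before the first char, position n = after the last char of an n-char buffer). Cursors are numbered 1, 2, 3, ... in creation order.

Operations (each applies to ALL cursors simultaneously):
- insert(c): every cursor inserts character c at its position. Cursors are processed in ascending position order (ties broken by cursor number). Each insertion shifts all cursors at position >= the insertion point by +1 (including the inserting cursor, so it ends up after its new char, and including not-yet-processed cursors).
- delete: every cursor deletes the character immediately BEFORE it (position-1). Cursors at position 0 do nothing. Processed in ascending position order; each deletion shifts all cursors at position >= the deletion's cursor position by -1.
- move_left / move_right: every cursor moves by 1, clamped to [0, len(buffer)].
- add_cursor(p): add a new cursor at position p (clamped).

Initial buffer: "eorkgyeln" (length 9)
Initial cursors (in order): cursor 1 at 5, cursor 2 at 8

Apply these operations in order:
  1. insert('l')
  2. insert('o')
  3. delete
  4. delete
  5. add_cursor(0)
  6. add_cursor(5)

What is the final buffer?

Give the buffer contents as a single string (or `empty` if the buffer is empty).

Answer: eorkgyeln

Derivation:
After op 1 (insert('l')): buffer="eorkglyelln" (len 11), cursors c1@6 c2@10, authorship .....1...2.
After op 2 (insert('o')): buffer="eorkgloyellon" (len 13), cursors c1@7 c2@12, authorship .....11...22.
After op 3 (delete): buffer="eorkglyelln" (len 11), cursors c1@6 c2@10, authorship .....1...2.
After op 4 (delete): buffer="eorkgyeln" (len 9), cursors c1@5 c2@8, authorship .........
After op 5 (add_cursor(0)): buffer="eorkgyeln" (len 9), cursors c3@0 c1@5 c2@8, authorship .........
After op 6 (add_cursor(5)): buffer="eorkgyeln" (len 9), cursors c3@0 c1@5 c4@5 c2@8, authorship .........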